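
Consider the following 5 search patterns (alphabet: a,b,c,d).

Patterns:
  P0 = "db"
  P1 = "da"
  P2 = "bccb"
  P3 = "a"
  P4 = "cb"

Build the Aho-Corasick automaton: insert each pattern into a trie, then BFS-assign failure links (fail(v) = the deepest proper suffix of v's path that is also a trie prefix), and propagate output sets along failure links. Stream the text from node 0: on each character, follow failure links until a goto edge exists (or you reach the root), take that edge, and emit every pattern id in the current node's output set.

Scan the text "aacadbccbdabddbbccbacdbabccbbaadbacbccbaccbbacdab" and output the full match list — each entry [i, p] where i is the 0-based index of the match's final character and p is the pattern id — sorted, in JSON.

Build:
Trie nodes:
  n0 'ε': a→8 b→4 c→9 d→1
  n1 'd': a→3 b→2
  n2 'db': ·  [P0 ends]
  n3 'da': ·  [P1 ends]
  n4 'b': c→5
  n5 'bc': c→6
  n6 'bcc': b→7
  n7 'bccb': ·  [P2 ends]
  n8 'a': ·  [P3 ends]
  n9 'c': b→10
  n10 'cb': ·  [P4 ends]

Failure links (BFS by depth):
  n1('d'): parent n0 fail=0; on 'd' 0 → fail=0;  out ∅∪∅=∅
  n4('b'): parent n0 fail=0; on 'b' 0 → fail=0;  out ∅∪∅=∅
  n8('a'): parent n0 fail=0; on 'a' 0 → fail=0;  out {3}∪∅={3}
  n9('c'): parent n0 fail=0; on 'c' 0 → fail=0;  out ∅∪∅=∅
  n2('db'): parent n1 fail=0; on 'b' 0 → fail=4;  out {0}∪∅={0}
  n3('da'): parent n1 fail=0; on 'a' 0 → fail=8;  out {1}∪{3}={1,3}
  n5('bc'): parent n4 fail=0; on 'c' 0 → fail=9;  out ∅∪∅=∅
  n10('cb'): parent n9 fail=0; on 'b' 0 → fail=4;  out {4}∪∅={4}
  n6('bcc'): parent n5 fail=9; on 'c' 9→0 → fail=9;  out ∅∪∅=∅
  n7('bccb'): parent n6 fail=9; on 'b' 9 → fail=10;  out {2}∪{4}={2,4}

Text stream:
pos 0 'a': at 8  emit P3@[0:0]
pos 1 'a': at 8 (fail-walked)  emit P3@[1:1]
pos 2 'c': at 9 (fail-walked)
pos 3 'a': at 8 (fail-walked)  emit P3@[3:3]
pos 4 'd': at 1 (fail-walked)
pos 5 'b': at 2  emit P0@[4:5]
pos 6 'c': at 5 (fail-walked)
pos 7 'c': at 6
pos 8 'b': at 7  emit P2@[5:8],P4@[7:8]
pos 9 'd': at 1 (fail-walked)
pos 10 'a': at 3  emit P1@[9:10],P3@[10:10]
pos 11 'b': at 4 (fail-walked)
pos 12 'd': at 1 (fail-walked)
pos 13 'd': at 1 (fail-walked)
pos 14 'b': at 2  emit P0@[13:14]
pos 15 'b': at 4 (fail-walked)
pos 16 'c': at 5
pos 17 'c': at 6
pos 18 'b': at 7  emit P2@[15:18],P4@[17:18]
pos 19 'a': at 8 (fail-walked)  emit P3@[19:19]
pos 20 'c': at 9 (fail-walked)
pos 21 'd': at 1 (fail-walked)
pos 22 'b': at 2  emit P0@[21:22]
pos 23 'a': at 8 (fail-walked)  emit P3@[23:23]
pos 24 'b': at 4 (fail-walked)
pos 25 'c': at 5
pos 26 'c': at 6
pos 27 'b': at 7  emit P2@[24:27],P4@[26:27]
pos 28 'b': at 4 (fail-walked)
pos 29 'a': at 8 (fail-walked)  emit P3@[29:29]
pos 30 'a': at 8 (fail-walked)  emit P3@[30:30]
pos 31 'd': at 1 (fail-walked)
pos 32 'b': at 2  emit P0@[31:32]
pos 33 'a': at 8 (fail-walked)  emit P3@[33:33]
pos 34 'c': at 9 (fail-walked)
pos 35 'b': at 10  emit P4@[34:35]
pos 36 'c': at 5 (fail-walked)
pos 37 'c': at 6
pos 38 'b': at 7  emit P2@[35:38],P4@[37:38]
pos 39 'a': at 8 (fail-walked)  emit P3@[39:39]
pos 40 'c': at 9 (fail-walked)
pos 41 'c': at 9 (fail-walked)
pos 42 'b': at 10  emit P4@[41:42]
pos 43 'b': at 4 (fail-walked)
pos 44 'a': at 8 (fail-walked)  emit P3@[44:44]
pos 45 'c': at 9 (fail-walked)
pos 46 'd': at 1 (fail-walked)
pos 47 'a': at 3  emit P1@[46:47],P3@[47:47]
pos 48 'b': at 4 (fail-walked)

Matches: [[0,3],[1,3],[3,3],[5,0],[8,2],[8,4],[10,1],[10,3],[14,0],[18,2],[18,4],[19,3],[22,0],[23,3],[27,2],[27,4],[29,3],[30,3],[32,0],[33,3],[35,4],[38,2],[38,4],[39,3],[42,4],[44,3],[47,1],[47,3]]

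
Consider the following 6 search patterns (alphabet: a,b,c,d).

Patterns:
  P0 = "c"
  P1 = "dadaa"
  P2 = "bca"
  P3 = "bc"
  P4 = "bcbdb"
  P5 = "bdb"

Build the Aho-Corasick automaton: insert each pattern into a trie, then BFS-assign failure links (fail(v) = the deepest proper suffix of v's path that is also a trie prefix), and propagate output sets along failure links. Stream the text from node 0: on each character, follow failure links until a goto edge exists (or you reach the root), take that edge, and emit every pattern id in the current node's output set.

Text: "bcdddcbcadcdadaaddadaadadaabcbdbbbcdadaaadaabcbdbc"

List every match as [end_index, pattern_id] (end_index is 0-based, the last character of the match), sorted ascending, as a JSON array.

Build automaton:
Trie (insert patterns):
  n0 'ε': b→7 c→1 d→2
  n1 'c': ·  [P0 ends]
  n2 'd': a→3
  n3 'da': d→4
  n4 'dad': a→5
  n5 'dada': a→6
  n6 'dadaa': ·  [P1 ends]
  n7 'b': c→8 d→13
  n8 'bc': a→9 b→10  [P3 ends]
  n9 'bca': ·  [P2 ends]
  n10 'bcb': d→11
  n11 'bcbd': b→12
  n12 'bcbdb': ·  [P4 ends]
  n13 'bd': b→14
  n14 'bdb': ·  [P5 ends]

Failure links (BFS by depth):
  n1('c'): parent n0 fail=0; on 'c' 0 → fail=0;  out {0}∪∅={0}
  n2('d'): parent n0 fail=0; on 'd' 0 → fail=0;  out ∅∪∅=∅
  n7('b'): parent n0 fail=0; on 'b' 0 → fail=0;  out ∅∪∅=∅
  n3('da'): parent n2 fail=0; on 'a' 0 → fail=0;  out ∅∪∅=∅
  n8('bc'): parent n7 fail=0; on 'c' 0 → fail=1;  out {3}∪{0}={0,3}
  n13('bd'): parent n7 fail=0; on 'd' 0 → fail=2;  out ∅∪∅=∅
  n4('dad'): parent n3 fail=0; on 'd' 0 → fail=2;  out ∅∪∅=∅
  n9('bca'): parent n8 fail=1; on 'a' 1→0 → fail=0;  out {2}∪∅={2}
  n10('bcb'): parent n8 fail=1; on 'b' 1→0 → fail=7;  out ∅∪∅=∅
  n14('bdb'): parent n13 fail=2; on 'b' 2→0 → fail=7;  out {5}∪∅={5}
  n5('dada'): parent n4 fail=2; on 'a' 2 → fail=3;  out ∅∪∅=∅
  n11('bcbd'): parent n10 fail=7; on 'd' 7 → fail=13;  out ∅∪∅=∅
  n6('dadaa'): parent n5 fail=3; on 'a' 3→0 → fail=0;  out {1}∪∅={1}
  n12('bcbdb'): parent n11 fail=13; on 'b' 13 → fail=14;  out {4}∪{5}={4,5}

Text stream:
i=0 'b': node 0→7
i=1 'c': node 7→8  → match P0@[1:1],P3@[0:1]
i=2 'd': node 8→2 (fail-walked)
i=3 'd': node 2→2 (fail-walked)
i=4 'd': node 2→2 (fail-walked)
i=5 'c': node 2→1 (fail-walked)  → match P0@[5:5]
i=6 'b': node 1→7 (fail-walked)
i=7 'c': node 7→8  → match P0@[7:7],P3@[6:7]
i=8 'a': node 8→9  → match P2@[6:8]
i=9 'd': node 9→2 (fail-walked)
i=10 'c': node 2→1 (fail-walked)  → match P0@[10:10]
i=11 'd': node 1→2 (fail-walked)
i=12 'a': node 2→3
i=13 'd': node 3→4
i=14 'a': node 4→5
i=15 'a': node 5→6  → match P1@[11:15]
i=16 'd': node 6→2 (fail-walked)
i=17 'd': node 2→2 (fail-walked)
i=18 'a': node 2→3
i=19 'd': node 3→4
i=20 'a': node 4→5
i=21 'a': node 5→6  → match P1@[17:21]
i=22 'd': node 6→2 (fail-walked)
i=23 'a': node 2→3
i=24 'd': node 3→4
i=25 'a': node 4→5
i=26 'a': node 5→6  → match P1@[22:26]
i=27 'b': node 6→7 (fail-walked)
i=28 'c': node 7→8  → match P0@[28:28],P3@[27:28]
i=29 'b': node 8→10
i=30 'd': node 10→11
i=31 'b': node 11→12  → match P4@[27:31],P5@[29:31]
i=32 'b': node 12→7 (fail-walked)
i=33 'b': node 7→7 (fail-walked)
i=34 'c': node 7→8  → match P0@[34:34],P3@[33:34]
i=35 'd': node 8→2 (fail-walked)
i=36 'a': node 2→3
i=37 'd': node 3→4
i=38 'a': node 4→5
i=39 'a': node 5→6  → match P1@[35:39]
i=40 'a': node 6→0 (fail-walked)
i=41 'd': node 0→2
i=42 'a': node 2→3
i=43 'a': node 3→0 (fail-walked)
i=44 'b': node 0→7
i=45 'c': node 7→8  → match P0@[45:45],P3@[44:45]
i=46 'b': node 8→10
i=47 'd': node 10→11
i=48 'b': node 11→12  → match P4@[44:48],P5@[46:48]
i=49 'c': node 12→8 (fail-walked)  → match P0@[49:49],P3@[48:49]

All matches (sorted): [[1,0],[1,3],[5,0],[7,0],[7,3],[8,2],[10,0],[15,1],[21,1],[26,1],[28,0],[28,3],[31,4],[31,5],[34,0],[34,3],[39,1],[45,0],[45,3],[48,4],[48,5],[49,0],[49,3]]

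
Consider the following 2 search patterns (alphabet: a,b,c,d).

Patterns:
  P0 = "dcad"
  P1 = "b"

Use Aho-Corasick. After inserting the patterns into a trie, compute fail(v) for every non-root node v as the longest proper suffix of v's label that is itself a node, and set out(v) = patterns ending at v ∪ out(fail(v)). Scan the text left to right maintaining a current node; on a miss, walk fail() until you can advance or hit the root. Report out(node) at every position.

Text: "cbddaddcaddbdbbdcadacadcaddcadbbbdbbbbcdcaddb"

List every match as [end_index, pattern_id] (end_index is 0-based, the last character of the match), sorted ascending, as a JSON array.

Construct AC machine:
Trie (insert patterns):
  n0 'ε': b→5 d→1
  n1 'd': c→2
  n2 'dc': a→3
  n3 'dca': d→4
  n4 'dcad': ·  [P0 ends]
  n5 'b': ·  [P1 ends]

Failure links (BFS by depth):
  n1('d'): parent n0 fail=0; on 'd' 0 → fail=0;  out ∅∪∅=∅
  n5('b'): parent n0 fail=0; on 'b' 0 → fail=0;  out {1}∪∅={1}
  n2('dc'): parent n1 fail=0; on 'c' 0 → fail=0;  out ∅∪∅=∅
  n3('dca'): parent n2 fail=0; on 'a' 0 → fail=0;  out ∅∪∅=∅
  n4('dcad'): parent n3 fail=0; on 'd' 0 → fail=1;  out {0}∪∅={0}

Scan:
[0] read 'c'  n0⇒n0
[1] read 'b'  n0⇒n5  → match P1@[1:1]
[2] read 'd'  n5⇒n1 (via fail)
[3] read 'd'  n1⇒n1 (via fail)
[4] read 'a'  n1⇒n0 (via fail)
[5] read 'd'  n0⇒n1
[6] read 'd'  n1⇒n1 (via fail)
[7] read 'c'  n1⇒n2
[8] read 'a'  n2⇒n3
[9] read 'd'  n3⇒n4  → match P0@[6:9]
[10] read 'd'  n4⇒n1 (via fail)
[11] read 'b'  n1⇒n5 (via fail)  → match P1@[11:11]
[12] read 'd'  n5⇒n1 (via fail)
[13] read 'b'  n1⇒n5 (via fail)  → match P1@[13:13]
[14] read 'b'  n5⇒n5 (via fail)  → match P1@[14:14]
[15] read 'd'  n5⇒n1 (via fail)
[16] read 'c'  n1⇒n2
[17] read 'a'  n2⇒n3
[18] read 'd'  n3⇒n4  → match P0@[15:18]
[19] read 'a'  n4⇒n0 (via fail)
[20] read 'c'  n0⇒n0
[21] read 'a'  n0⇒n0
[22] read 'd'  n0⇒n1
[23] read 'c'  n1⇒n2
[24] read 'a'  n2⇒n3
[25] read 'd'  n3⇒n4  → match P0@[22:25]
[26] read 'd'  n4⇒n1 (via fail)
[27] read 'c'  n1⇒n2
[28] read 'a'  n2⇒n3
[29] read 'd'  n3⇒n4  → match P0@[26:29]
[30] read 'b'  n4⇒n5 (via fail)  → match P1@[30:30]
[31] read 'b'  n5⇒n5 (via fail)  → match P1@[31:31]
[32] read 'b'  n5⇒n5 (via fail)  → match P1@[32:32]
[33] read 'd'  n5⇒n1 (via fail)
[34] read 'b'  n1⇒n5 (via fail)  → match P1@[34:34]
[35] read 'b'  n5⇒n5 (via fail)  → match P1@[35:35]
[36] read 'b'  n5⇒n5 (via fail)  → match P1@[36:36]
[37] read 'b'  n5⇒n5 (via fail)  → match P1@[37:37]
[38] read 'c'  n5⇒n0 (via fail)
[39] read 'd'  n0⇒n1
[40] read 'c'  n1⇒n2
[41] read 'a'  n2⇒n3
[42] read 'd'  n3⇒n4  → match P0@[39:42]
[43] read 'd'  n4⇒n1 (via fail)
[44] read 'b'  n1⇒n5 (via fail)  → match P1@[44:44]

All matches (sorted): [[1,1],[9,0],[11,1],[13,1],[14,1],[18,0],[25,0],[29,0],[30,1],[31,1],[32,1],[34,1],[35,1],[36,1],[37,1],[42,0],[44,1]]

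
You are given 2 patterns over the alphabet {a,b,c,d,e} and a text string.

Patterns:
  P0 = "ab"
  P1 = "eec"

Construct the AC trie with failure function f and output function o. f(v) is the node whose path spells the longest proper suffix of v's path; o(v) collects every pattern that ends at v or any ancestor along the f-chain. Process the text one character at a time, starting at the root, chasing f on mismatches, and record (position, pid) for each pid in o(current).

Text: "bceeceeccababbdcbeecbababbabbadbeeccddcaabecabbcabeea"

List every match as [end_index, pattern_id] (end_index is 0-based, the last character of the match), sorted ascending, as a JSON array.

Construct AC machine:
Trie nodes:
  n0 'ε': a→1 e→3
  n1 'a': b→2
  n2 'ab': ·  ←P0
  n3 'e': e→4
  n4 'ee': c→5
  n5 'eec': ·  ←P1

Failure links (BFS by depth):
  n1('a'): parent n0 fail=0; on 'a' 0 → fail=0;  out ∅∪∅=∅
  n3('e'): parent n0 fail=0; on 'e' 0 → fail=0;  out ∅∪∅=∅
  n2('ab'): parent n1 fail=0; on 'b' 0 → fail=0;  out {0}∪∅={0}
  n4('ee'): parent n3 fail=0; on 'e' 0 → fail=3;  out ∅∪∅=∅
  n5('eec'): parent n4 fail=3; on 'c' 3→0 → fail=0;  out {1}∪∅={1}

Scan:
i=0 'b': node 0→0
i=1 'c': node 0→0
i=2 'e': node 0→3
i=3 'e': node 3→4
i=4 'c': node 4→5  ** P1@[2:4]
i=5 'e': node 5→3 (fail-walked)
i=6 'e': node 3→4
i=7 'c': node 4→5  ** P1@[5:7]
i=8 'c': node 5→0 (fail-walked)
i=9 'a': node 0→1
i=10 'b': node 1→2  ** P0@[9:10]
i=11 'a': node 2→1 (fail-walked)
i=12 'b': node 1→2  ** P0@[11:12]
i=13 'b': node 2→0 (fail-walked)
i=14 'd': node 0→0
i=15 'c': node 0→0
i=16 'b': node 0→0
i=17 'e': node 0→3
i=18 'e': node 3→4
i=19 'c': node 4→5  ** P1@[17:19]
i=20 'b': node 5→0 (fail-walked)
i=21 'a': node 0→1
i=22 'b': node 1→2  ** P0@[21:22]
i=23 'a': node 2→1 (fail-walked)
i=24 'b': node 1→2  ** P0@[23:24]
i=25 'b': node 2→0 (fail-walked)
i=26 'a': node 0→1
i=27 'b': node 1→2  ** P0@[26:27]
i=28 'b': node 2→0 (fail-walked)
i=29 'a': node 0→1
i=30 'd': node 1→0 (fail-walked)
i=31 'b': node 0→0
i=32 'e': node 0→3
i=33 'e': node 3→4
i=34 'c': node 4→5  ** P1@[32:34]
i=35 'c': node 5→0 (fail-walked)
i=36 'd': node 0→0
i=37 'd': node 0→0
i=38 'c': node 0→0
i=39 'a': node 0→1
i=40 'a': node 1→1 (fail-walked)
i=41 'b': node 1→2  ** P0@[40:41]
i=42 'e': node 2→3 (fail-walked)
i=43 'c': node 3→0 (fail-walked)
i=44 'a': node 0→1
i=45 'b': node 1→2  ** P0@[44:45]
i=46 'b': node 2→0 (fail-walked)
i=47 'c': node 0→0
i=48 'a': node 0→1
i=49 'b': node 1→2  ** P0@[48:49]
i=50 'e': node 2→3 (fail-walked)
i=51 'e': node 3→4
i=52 'a': node 4→1 (fail-walked)

All matches (sorted): [[4,1],[7,1],[10,0],[12,0],[19,1],[22,0],[24,0],[27,0],[34,1],[41,0],[45,0],[49,0]]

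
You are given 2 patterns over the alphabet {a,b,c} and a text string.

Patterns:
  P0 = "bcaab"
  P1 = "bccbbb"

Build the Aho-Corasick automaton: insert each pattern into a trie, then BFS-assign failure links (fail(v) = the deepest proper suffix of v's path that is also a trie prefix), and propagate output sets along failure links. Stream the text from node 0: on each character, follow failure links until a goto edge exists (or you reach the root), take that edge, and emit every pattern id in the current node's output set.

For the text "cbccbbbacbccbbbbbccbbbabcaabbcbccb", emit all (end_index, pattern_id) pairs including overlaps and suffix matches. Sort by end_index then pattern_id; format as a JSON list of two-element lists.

Build automaton:
Trie (insert patterns):
  n0 'ε': b→1
  n1 'b': c→2
  n2 'bc': a→3 c→6
  n3 'bca': a→4
  n4 'bcaa': b→5
  n5 'bcaab': ·  ←P0
  n6 'bcc': b→7
  n7 'bccb': b→8
  n8 'bccbb': b→9
  n9 'bccbbb': ·  ←P1

Failure links (BFS by depth):
  n1('b'): parent n0 fail=0; on 'b' 0 → fail=0;  out ∅∪∅=∅
  n2('bc'): parent n1 fail=0; on 'c' 0 → fail=0;  out ∅∪∅=∅
  n3('bca'): parent n2 fail=0; on 'a' 0 → fail=0;  out ∅∪∅=∅
  n6('bcc'): parent n2 fail=0; on 'c' 0 → fail=0;  out ∅∪∅=∅
  n4('bcaa'): parent n3 fail=0; on 'a' 0 → fail=0;  out ∅∪∅=∅
  n7('bccb'): parent n6 fail=0; on 'b' 0 → fail=1;  out ∅∪∅=∅
  n5('bcaab'): parent n4 fail=0; on 'b' 0 → fail=1;  out {0}∪∅={0}
  n8('bccbb'): parent n7 fail=1; on 'b' 1→0 → fail=1;  out ∅∪∅=∅
  n9('bccbbb'): parent n8 fail=1; on 'b' 1→0 → fail=1;  out {1}∪∅={1}

Text stream:
pos 0 'c': at 0
pos 1 'b': at 1
pos 2 'c': at 2
pos 3 'c': at 6
pos 4 'b': at 7
pos 5 'b': at 8
pos 6 'b': at 9  emit P1@[1:6]
pos 7 'a': at 0 ·f
pos 8 'c': at 0
pos 9 'b': at 1
pos 10 'c': at 2
pos 11 'c': at 6
pos 12 'b': at 7
pos 13 'b': at 8
pos 14 'b': at 9  emit P1@[9:14]
pos 15 'b': at 1 ·f
pos 16 'b': at 1 ·f
pos 17 'c': at 2
pos 18 'c': at 6
pos 19 'b': at 7
pos 20 'b': at 8
pos 21 'b': at 9  emit P1@[16:21]
pos 22 'a': at 0 ·f
pos 23 'b': at 1
pos 24 'c': at 2
pos 25 'a': at 3
pos 26 'a': at 4
pos 27 'b': at 5  emit P0@[23:27]
pos 28 'b': at 1 ·f
pos 29 'c': at 2
pos 30 'b': at 1 ·f
pos 31 'c': at 2
pos 32 'c': at 6
pos 33 'b': at 7

Result: [[6,1],[14,1],[21,1],[27,0]]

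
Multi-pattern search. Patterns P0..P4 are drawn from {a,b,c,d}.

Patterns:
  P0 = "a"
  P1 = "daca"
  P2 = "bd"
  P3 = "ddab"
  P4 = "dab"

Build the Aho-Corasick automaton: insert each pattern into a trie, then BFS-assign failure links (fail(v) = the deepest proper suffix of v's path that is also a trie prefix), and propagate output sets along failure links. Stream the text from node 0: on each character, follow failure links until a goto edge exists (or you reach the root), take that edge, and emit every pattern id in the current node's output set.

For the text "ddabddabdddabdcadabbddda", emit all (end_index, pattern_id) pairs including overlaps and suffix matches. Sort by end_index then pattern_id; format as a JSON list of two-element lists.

Construct AC machine:
Trie (insert patterns):
  0='ε' goto a→1 b→6 d→2
  1='a' goto ·  ←P0
  2='d' goto a→3 d→8
  3='da' goto b→11 c→4
  4='dac' goto a→5
  5='daca' goto ·  ←P1
  6='b' goto d→7
  7='bd' goto ·  ←P2
  8='dd' goto a→9
  9='dda' goto b→10
  10='ddab' goto ·  ←P3
  11='dab' goto ·  ←P4

Failure links (BFS by depth):
  fail(1) 'a': from fail(0)=0 chase 'a': 0 ⇒ 0;  out={0}∪out(0)={0}
  fail(2) 'd': from fail(0)=0 chase 'd': 0 ⇒ 0;  out=∅∪out(0)=∅
  fail(6) 'b': from fail(0)=0 chase 'b': 0 ⇒ 0;  out=∅∪out(0)=∅
  fail(3) 'da': from fail(2)=0 chase 'a': 0 ⇒ 1;  out=∅∪out(1)={0}
  fail(7) 'bd': from fail(6)=0 chase 'd': 0 ⇒ 2;  out={2}∪out(2)={2}
  fail(8) 'dd': from fail(2)=0 chase 'd': 0 ⇒ 2;  out=∅∪out(2)=∅
  fail(4) 'dac': from fail(3)=1 chase 'c': 1→0 ⇒ 0;  out=∅∪out(0)=∅
  fail(9) 'dda': from fail(8)=2 chase 'a': 2 ⇒ 3;  out=∅∪out(3)={0}
  fail(11) 'dab': from fail(3)=1 chase 'b': 1→0 ⇒ 6;  out={4}∪out(6)={4}
  fail(5) 'daca': from fail(4)=0 chase 'a': 0 ⇒ 1;  out={1}∪out(1)={0,1}
  fail(10) 'ddab': from fail(9)=3 chase 'b': 3 ⇒ 11;  out={3}∪out(11)={3,4}

Run:
i=0 'd': node 0→2
i=1 'd': node 2→8
i=2 'a': node 8→9  ** P0@[2:2]
i=3 'b': node 9→10  ** P3@[0:3],P4@[1:3]
i=4 'd': node 10→7 (via fail)  ** P2@[3:4]
i=5 'd': node 7→8 (via fail)
i=6 'a': node 8→9  ** P0@[6:6]
i=7 'b': node 9→10  ** P3@[4:7],P4@[5:7]
i=8 'd': node 10→7 (via fail)  ** P2@[7:8]
i=9 'd': node 7→8 (via fail)
i=10 'd': node 8→8 (via fail)
i=11 'a': node 8→9  ** P0@[11:11]
i=12 'b': node 9→10  ** P3@[9:12],P4@[10:12]
i=13 'd': node 10→7 (via fail)  ** P2@[12:13]
i=14 'c': node 7→0 (via fail)
i=15 'a': node 0→1  ** P0@[15:15]
i=16 'd': node 1→2 (via fail)
i=17 'a': node 2→3  ** P0@[17:17]
i=18 'b': node 3→11  ** P4@[16:18]
i=19 'b': node 11→6 (via fail)
i=20 'd': node 6→7  ** P2@[19:20]
i=21 'd': node 7→8 (via fail)
i=22 'd': node 8→8 (via fail)
i=23 'a': node 8→9  ** P0@[23:23]

Result: [[2,0],[3,3],[3,4],[4,2],[6,0],[7,3],[7,4],[8,2],[11,0],[12,3],[12,4],[13,2],[15,0],[17,0],[18,4],[20,2],[23,0]]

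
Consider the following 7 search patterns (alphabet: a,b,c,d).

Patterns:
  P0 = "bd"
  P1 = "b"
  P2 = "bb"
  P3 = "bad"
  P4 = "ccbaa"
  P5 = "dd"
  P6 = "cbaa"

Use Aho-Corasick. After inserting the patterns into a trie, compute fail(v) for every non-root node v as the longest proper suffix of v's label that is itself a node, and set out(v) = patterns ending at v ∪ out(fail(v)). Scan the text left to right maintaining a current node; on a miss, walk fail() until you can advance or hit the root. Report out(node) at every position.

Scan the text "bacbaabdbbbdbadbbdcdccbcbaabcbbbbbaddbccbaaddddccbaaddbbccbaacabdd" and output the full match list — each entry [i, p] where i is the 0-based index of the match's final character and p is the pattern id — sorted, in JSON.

Build automaton:
Trie nodes:
  n0 'ε': b→1 c→6 d→11
  n1 'b': a→4 b→3 d→2  [P1 ends]
  n2 'bd': ·  [P0 ends]
  n3 'bb': ·  [P2 ends]
  n4 'ba': d→5
  n5 'bad': ·  [P3 ends]
  n6 'c': b→13 c→7
  n7 'cc': b→8
  n8 'ccb': a→9
  n9 'ccba': a→10
  n10 'ccbaa': ·  [P4 ends]
  n11 'd': d→12
  n12 'dd': ·  [P5 ends]
  n13 'cb': a→14
  n14 'cba': a→15
  n15 'cbaa': ·  [P6 ends]

BFS fail/out derivation:
  fail(1) 'b': from fail(0)=0 chase 'b': 0 ⇒ 0;  out={1}∪out(0)={1}
  fail(6) 'c': from fail(0)=0 chase 'c': 0 ⇒ 0;  out=∅∪out(0)=∅
  fail(11) 'd': from fail(0)=0 chase 'd': 0 ⇒ 0;  out=∅∪out(0)=∅
  fail(2) 'bd': from fail(1)=0 chase 'd': 0 ⇒ 11;  out={0}∪out(11)={0}
  fail(3) 'bb': from fail(1)=0 chase 'b': 0 ⇒ 1;  out={2}∪out(1)={1,2}
  fail(4) 'ba': from fail(1)=0 chase 'a': 0 ⇒ 0;  out=∅∪out(0)=∅
  fail(7) 'cc': from fail(6)=0 chase 'c': 0 ⇒ 6;  out=∅∪out(6)=∅
  fail(12) 'dd': from fail(11)=0 chase 'd': 0 ⇒ 11;  out={5}∪out(11)={5}
  fail(13) 'cb': from fail(6)=0 chase 'b': 0 ⇒ 1;  out=∅∪out(1)={1}
  fail(5) 'bad': from fail(4)=0 chase 'd': 0 ⇒ 11;  out={3}∪out(11)={3}
  fail(8) 'ccb': from fail(7)=6 chase 'b': 6 ⇒ 13;  out=∅∪out(13)={1}
  fail(14) 'cba': from fail(13)=1 chase 'a': 1 ⇒ 4;  out=∅∪out(4)=∅
  fail(9) 'ccba': from fail(8)=13 chase 'a': 13 ⇒ 14;  out=∅∪out(14)=∅
  fail(15) 'cbaa': from fail(14)=4 chase 'a': 4→0 ⇒ 0;  out={6}∪out(0)={6}
  fail(10) 'ccbaa': from fail(9)=14 chase 'a': 14 ⇒ 15;  out={4}∪out(15)={4,6}

Scan:
pos 0 'b': at 1  → match P1@[0:0]
pos 1 'a': at 4
pos 2 'c': at 6 ·f
pos 3 'b': at 13  → match P1@[3:3]
pos 4 'a': at 14
pos 5 'a': at 15  → match P6@[2:5]
pos 6 'b': at 1 ·f  → match P1@[6:6]
pos 7 'd': at 2  → match P0@[6:7]
pos 8 'b': at 1 ·f  → match P1@[8:8]
pos 9 'b': at 3  → match P1@[9:9],P2@[8:9]
pos 10 'b': at 3 ·f  → match P1@[10:10],P2@[9:10]
pos 11 'd': at 2 ·f  → match P0@[10:11]
pos 12 'b': at 1 ·f  → match P1@[12:12]
pos 13 'a': at 4
pos 14 'd': at 5  → match P3@[12:14]
pos 15 'b': at 1 ·f  → match P1@[15:15]
pos 16 'b': at 3  → match P1@[16:16],P2@[15:16]
pos 17 'd': at 2 ·f  → match P0@[16:17]
pos 18 'c': at 6 ·f
pos 19 'd': at 11 ·f
pos 20 'c': at 6 ·f
pos 21 'c': at 7
pos 22 'b': at 8  → match P1@[22:22]
pos 23 'c': at 6 ·f
pos 24 'b': at 13  → match P1@[24:24]
pos 25 'a': at 14
pos 26 'a': at 15  → match P6@[23:26]
pos 27 'b': at 1 ·f  → match P1@[27:27]
pos 28 'c': at 6 ·f
pos 29 'b': at 13  → match P1@[29:29]
pos 30 'b': at 3 ·f  → match P1@[30:30],P2@[29:30]
pos 31 'b': at 3 ·f  → match P1@[31:31],P2@[30:31]
pos 32 'b': at 3 ·f  → match P1@[32:32],P2@[31:32]
pos 33 'b': at 3 ·f  → match P1@[33:33],P2@[32:33]
pos 34 'a': at 4 ·f
pos 35 'd': at 5  → match P3@[33:35]
pos 36 'd': at 12 ·f  → match P5@[35:36]
pos 37 'b': at 1 ·f  → match P1@[37:37]
pos 38 'c': at 6 ·f
pos 39 'c': at 7
pos 40 'b': at 8  → match P1@[40:40]
pos 41 'a': at 9
pos 42 'a': at 10  → match P4@[38:42],P6@[39:42]
pos 43 'd': at 11 ·f
pos 44 'd': at 12  → match P5@[43:44]
pos 45 'd': at 12 ·f  → match P5@[44:45]
pos 46 'd': at 12 ·f  → match P5@[45:46]
pos 47 'c': at 6 ·f
pos 48 'c': at 7
pos 49 'b': at 8  → match P1@[49:49]
pos 50 'a': at 9
pos 51 'a': at 10  → match P4@[47:51],P6@[48:51]
pos 52 'd': at 11 ·f
pos 53 'd': at 12  → match P5@[52:53]
pos 54 'b': at 1 ·f  → match P1@[54:54]
pos 55 'b': at 3  → match P1@[55:55],P2@[54:55]
pos 56 'c': at 6 ·f
pos 57 'c': at 7
pos 58 'b': at 8  → match P1@[58:58]
pos 59 'a': at 9
pos 60 'a': at 10  → match P4@[56:60],P6@[57:60]
pos 61 'c': at 6 ·f
pos 62 'a': at 0 ·f
pos 63 'b': at 1  → match P1@[63:63]
pos 64 'd': at 2  → match P0@[63:64]
pos 65 'd': at 12 ·f  → match P5@[64:65]

All matches (sorted): [[0,1],[3,1],[5,6],[6,1],[7,0],[8,1],[9,1],[9,2],[10,1],[10,2],[11,0],[12,1],[14,3],[15,1],[16,1],[16,2],[17,0],[22,1],[24,1],[26,6],[27,1],[29,1],[30,1],[30,2],[31,1],[31,2],[32,1],[32,2],[33,1],[33,2],[35,3],[36,5],[37,1],[40,1],[42,4],[42,6],[44,5],[45,5],[46,5],[49,1],[51,4],[51,6],[53,5],[54,1],[55,1],[55,2],[58,1],[60,4],[60,6],[63,1],[64,0],[65,5]]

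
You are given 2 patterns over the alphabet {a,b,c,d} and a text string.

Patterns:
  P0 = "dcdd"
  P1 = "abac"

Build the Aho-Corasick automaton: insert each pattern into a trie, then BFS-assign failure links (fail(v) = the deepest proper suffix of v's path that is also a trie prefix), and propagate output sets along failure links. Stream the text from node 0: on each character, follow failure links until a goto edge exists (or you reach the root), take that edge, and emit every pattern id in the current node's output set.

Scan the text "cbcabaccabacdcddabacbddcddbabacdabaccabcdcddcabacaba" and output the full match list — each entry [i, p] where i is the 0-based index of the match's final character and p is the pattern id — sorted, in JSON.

Construct AC machine:
Trie (insert patterns):
  n0 'ε': a→5 d→1
  n1 'd': c→2
  n2 'dc': d→3
  n3 'dcd': d→4
  n4 'dcdd': ·  ←P0
  n5 'a': b→6
  n6 'ab': a→7
  n7 'aba': c→8
  n8 'abac': ·  ←P1

Failure links (BFS by depth):
  fail(1) 'd': from fail(0)=0 chase 'd': 0 ⇒ 0;  out=∅∪out(0)=∅
  fail(5) 'a': from fail(0)=0 chase 'a': 0 ⇒ 0;  out=∅∪out(0)=∅
  fail(2) 'dc': from fail(1)=0 chase 'c': 0 ⇒ 0;  out=∅∪out(0)=∅
  fail(6) 'ab': from fail(5)=0 chase 'b': 0 ⇒ 0;  out=∅∪out(0)=∅
  fail(3) 'dcd': from fail(2)=0 chase 'd': 0 ⇒ 1;  out=∅∪out(1)=∅
  fail(7) 'aba': from fail(6)=0 chase 'a': 0 ⇒ 5;  out=∅∪out(5)=∅
  fail(4) 'dcdd': from fail(3)=1 chase 'd': 1→0 ⇒ 1;  out={0}∪out(1)={0}
  fail(8) 'abac': from fail(7)=5 chase 'c': 5→0 ⇒ 0;  out={1}∪out(0)={1}

Run:
pos 0 'c': at 0
pos 1 'b': at 0
pos 2 'c': at 0
pos 3 'a': at 5
pos 4 'b': at 6
pos 5 'a': at 7
pos 6 'c': at 8  emit P1@[3:6]
pos 7 'c': at 0 (fail-walked)
pos 8 'a': at 5
pos 9 'b': at 6
pos 10 'a': at 7
pos 11 'c': at 8  emit P1@[8:11]
pos 12 'd': at 1 (fail-walked)
pos 13 'c': at 2
pos 14 'd': at 3
pos 15 'd': at 4  emit P0@[12:15]
pos 16 'a': at 5 (fail-walked)
pos 17 'b': at 6
pos 18 'a': at 7
pos 19 'c': at 8  emit P1@[16:19]
pos 20 'b': at 0 (fail-walked)
pos 21 'd': at 1
pos 22 'd': at 1 (fail-walked)
pos 23 'c': at 2
pos 24 'd': at 3
pos 25 'd': at 4  emit P0@[22:25]
pos 26 'b': at 0 (fail-walked)
pos 27 'a': at 5
pos 28 'b': at 6
pos 29 'a': at 7
pos 30 'c': at 8  emit P1@[27:30]
pos 31 'd': at 1 (fail-walked)
pos 32 'a': at 5 (fail-walked)
pos 33 'b': at 6
pos 34 'a': at 7
pos 35 'c': at 8  emit P1@[32:35]
pos 36 'c': at 0 (fail-walked)
pos 37 'a': at 5
pos 38 'b': at 6
pos 39 'c': at 0 (fail-walked)
pos 40 'd': at 1
pos 41 'c': at 2
pos 42 'd': at 3
pos 43 'd': at 4  emit P0@[40:43]
pos 44 'c': at 2 (fail-walked)
pos 45 'a': at 5 (fail-walked)
pos 46 'b': at 6
pos 47 'a': at 7
pos 48 'c': at 8  emit P1@[45:48]
pos 49 'a': at 5 (fail-walked)
pos 50 'b': at 6
pos 51 'a': at 7

All matches (sorted): [[6,1],[11,1],[15,0],[19,1],[25,0],[30,1],[35,1],[43,0],[48,1]]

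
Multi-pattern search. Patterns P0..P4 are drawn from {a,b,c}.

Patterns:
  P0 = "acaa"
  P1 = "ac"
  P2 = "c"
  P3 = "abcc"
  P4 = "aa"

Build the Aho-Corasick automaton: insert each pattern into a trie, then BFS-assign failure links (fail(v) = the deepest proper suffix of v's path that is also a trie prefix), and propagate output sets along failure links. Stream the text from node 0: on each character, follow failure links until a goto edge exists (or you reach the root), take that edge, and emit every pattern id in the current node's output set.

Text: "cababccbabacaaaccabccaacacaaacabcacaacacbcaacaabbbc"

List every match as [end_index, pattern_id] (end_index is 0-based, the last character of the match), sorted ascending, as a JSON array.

Build automaton:
Trie (insert patterns):
  n0 'ε': a→1 c→5
  n1 'a': a→9 b→6 c→2
  n2 'ac': a→3  [P1 ends]
  n3 'aca': a→4
  n4 'acaa': ·  [P0 ends]
  n5 'c': ·  [P2 ends]
  n6 'ab': c→7
  n7 'abc': c→8
  n8 'abcc': ·  [P3 ends]
  n9 'aa': ·  [P4 ends]

Failure links (BFS by depth):
  n1('a'): parent n0 fail=0; on 'a' 0 → fail=0;  out ∅∪∅=∅
  n5('c'): parent n0 fail=0; on 'c' 0 → fail=0;  out {2}∪∅={2}
  n2('ac'): parent n1 fail=0; on 'c' 0 → fail=5;  out {1}∪{2}={1,2}
  n6('ab'): parent n1 fail=0; on 'b' 0 → fail=0;  out ∅∪∅=∅
  n9('aa'): parent n1 fail=0; on 'a' 0 → fail=1;  out {4}∪∅={4}
  n3('aca'): parent n2 fail=5; on 'a' 5→0 → fail=1;  out ∅∪∅=∅
  n7('abc'): parent n6 fail=0; on 'c' 0 → fail=5;  out ∅∪{2}={2}
  n4('acaa'): parent n3 fail=1; on 'a' 1 → fail=9;  out {0}∪{4}={0,4}
  n8('abcc'): parent n7 fail=5; on 'c' 5→0 → fail=5;  out {3}∪{2}={2,3}

Run:
i=0 'c': node 0→5  ** P2@[0:0]
i=1 'a': node 5→1 ·f
i=2 'b': node 1→6
i=3 'a': node 6→1 ·f
i=4 'b': node 1→6
i=5 'c': node 6→7  ** P2@[5:5]
i=6 'c': node 7→8  ** P2@[6:6],P3@[3:6]
i=7 'b': node 8→0 ·f
i=8 'a': node 0→1
i=9 'b': node 1→6
i=10 'a': node 6→1 ·f
i=11 'c': node 1→2  ** P1@[10:11],P2@[11:11]
i=12 'a': node 2→3
i=13 'a': node 3→4  ** P0@[10:13],P4@[12:13]
i=14 'a': node 4→9 ·f  ** P4@[13:14]
i=15 'c': node 9→2 ·f  ** P1@[14:15],P2@[15:15]
i=16 'c': node 2→5 ·f  ** P2@[16:16]
i=17 'a': node 5→1 ·f
i=18 'b': node 1→6
i=19 'c': node 6→7  ** P2@[19:19]
i=20 'c': node 7→8  ** P2@[20:20],P3@[17:20]
i=21 'a': node 8→1 ·f
i=22 'a': node 1→9  ** P4@[21:22]
i=23 'c': node 9→2 ·f  ** P1@[22:23],P2@[23:23]
i=24 'a': node 2→3
i=25 'c': node 3→2 ·f  ** P1@[24:25],P2@[25:25]
i=26 'a': node 2→3
i=27 'a': node 3→4  ** P0@[24:27],P4@[26:27]
i=28 'a': node 4→9 ·f  ** P4@[27:28]
i=29 'c': node 9→2 ·f  ** P1@[28:29],P2@[29:29]
i=30 'a': node 2→3
i=31 'b': node 3→6 ·f
i=32 'c': node 6→7  ** P2@[32:32]
i=33 'a': node 7→1 ·f
i=34 'c': node 1→2  ** P1@[33:34],P2@[34:34]
i=35 'a': node 2→3
i=36 'a': node 3→4  ** P0@[33:36],P4@[35:36]
i=37 'c': node 4→2 ·f  ** P1@[36:37],P2@[37:37]
i=38 'a': node 2→3
i=39 'c': node 3→2 ·f  ** P1@[38:39],P2@[39:39]
i=40 'b': node 2→0 ·f
i=41 'c': node 0→5  ** P2@[41:41]
i=42 'a': node 5→1 ·f
i=43 'a': node 1→9  ** P4@[42:43]
i=44 'c': node 9→2 ·f  ** P1@[43:44],P2@[44:44]
i=45 'a': node 2→3
i=46 'a': node 3→4  ** P0@[43:46],P4@[45:46]
i=47 'b': node 4→6 ·f
i=48 'b': node 6→0 ·f
i=49 'b': node 0→0
i=50 'c': node 0→5  ** P2@[50:50]

All matches (sorted): [[0,2],[5,2],[6,2],[6,3],[11,1],[11,2],[13,0],[13,4],[14,4],[15,1],[15,2],[16,2],[19,2],[20,2],[20,3],[22,4],[23,1],[23,2],[25,1],[25,2],[27,0],[27,4],[28,4],[29,1],[29,2],[32,2],[34,1],[34,2],[36,0],[36,4],[37,1],[37,2],[39,1],[39,2],[41,2],[43,4],[44,1],[44,2],[46,0],[46,4],[50,2]]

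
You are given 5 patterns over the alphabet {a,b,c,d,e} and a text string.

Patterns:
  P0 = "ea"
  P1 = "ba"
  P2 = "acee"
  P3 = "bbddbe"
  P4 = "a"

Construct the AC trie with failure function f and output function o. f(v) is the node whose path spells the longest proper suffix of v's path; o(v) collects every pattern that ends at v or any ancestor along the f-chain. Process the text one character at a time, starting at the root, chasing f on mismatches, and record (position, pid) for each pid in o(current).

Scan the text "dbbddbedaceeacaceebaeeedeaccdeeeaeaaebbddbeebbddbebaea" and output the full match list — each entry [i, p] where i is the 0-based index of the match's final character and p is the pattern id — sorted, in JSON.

Build:
Trie (insert patterns):
  0='ε' goto a→5 b→3 e→1
  1='e' goto a→2
  2='ea' goto ·  ←P0
  3='b' goto a→4 b→9
  4='ba' goto ·  ←P1
  5='a' goto c→6  ←P4
  6='ac' goto e→7
  7='ace' goto e→8
  8='acee' goto ·  ←P2
  9='bb' goto d→10
  10='bbd' goto d→11
  11='bbdd' goto b→12
  12='bbddb' goto e→13
  13='bbddbe' goto ·  ←P3

BFS fail/out derivation:
  fail(1) 'e': from fail(0)=0 chase 'e': 0 ⇒ 0;  out=∅∪out(0)=∅
  fail(3) 'b': from fail(0)=0 chase 'b': 0 ⇒ 0;  out=∅∪out(0)=∅
  fail(5) 'a': from fail(0)=0 chase 'a': 0 ⇒ 0;  out={4}∪out(0)={4}
  fail(2) 'ea': from fail(1)=0 chase 'a': 0 ⇒ 5;  out={0}∪out(5)={0,4}
  fail(4) 'ba': from fail(3)=0 chase 'a': 0 ⇒ 5;  out={1}∪out(5)={1,4}
  fail(6) 'ac': from fail(5)=0 chase 'c': 0 ⇒ 0;  out=∅∪out(0)=∅
  fail(9) 'bb': from fail(3)=0 chase 'b': 0 ⇒ 3;  out=∅∪out(3)=∅
  fail(7) 'ace': from fail(6)=0 chase 'e': 0 ⇒ 1;  out=∅∪out(1)=∅
  fail(10) 'bbd': from fail(9)=3 chase 'd': 3→0 ⇒ 0;  out=∅∪out(0)=∅
  fail(8) 'acee': from fail(7)=1 chase 'e': 1→0 ⇒ 1;  out={2}∪out(1)={2}
  fail(11) 'bbdd': from fail(10)=0 chase 'd': 0 ⇒ 0;  out=∅∪out(0)=∅
  fail(12) 'bbddb': from fail(11)=0 chase 'b': 0 ⇒ 3;  out=∅∪out(3)=∅
  fail(13) 'bbddbe': from fail(12)=3 chase 'e': 3→0 ⇒ 1;  out={3}∪out(1)={3}

Scan:
i=0 'd': node 0→0
i=1 'b': node 0→3
i=2 'b': node 3→9
i=3 'd': node 9→10
i=4 'd': node 10→11
i=5 'b': node 11→12
i=6 'e': node 12→13  emit P3@[1:6]
i=7 'd': node 13→0 ·f
i=8 'a': node 0→5  emit P4@[8:8]
i=9 'c': node 5→6
i=10 'e': node 6→7
i=11 'e': node 7→8  emit P2@[8:11]
i=12 'a': node 8→2 ·f  emit P0@[11:12],P4@[12:12]
i=13 'c': node 2→6 ·f
i=14 'a': node 6→5 ·f  emit P4@[14:14]
i=15 'c': node 5→6
i=16 'e': node 6→7
i=17 'e': node 7→8  emit P2@[14:17]
i=18 'b': node 8→3 ·f
i=19 'a': node 3→4  emit P1@[18:19],P4@[19:19]
i=20 'e': node 4→1 ·f
i=21 'e': node 1→1 ·f
i=22 'e': node 1→1 ·f
i=23 'd': node 1→0 ·f
i=24 'e': node 0→1
i=25 'a': node 1→2  emit P0@[24:25],P4@[25:25]
i=26 'c': node 2→6 ·f
i=27 'c': node 6→0 ·f
i=28 'd': node 0→0
i=29 'e': node 0→1
i=30 'e': node 1→1 ·f
i=31 'e': node 1→1 ·f
i=32 'a': node 1→2  emit P0@[31:32],P4@[32:32]
i=33 'e': node 2→1 ·f
i=34 'a': node 1→2  emit P0@[33:34],P4@[34:34]
i=35 'a': node 2→5 ·f  emit P4@[35:35]
i=36 'e': node 5→1 ·f
i=37 'b': node 1→3 ·f
i=38 'b': node 3→9
i=39 'd': node 9→10
i=40 'd': node 10→11
i=41 'b': node 11→12
i=42 'e': node 12→13  emit P3@[37:42]
i=43 'e': node 13→1 ·f
i=44 'b': node 1→3 ·f
i=45 'b': node 3→9
i=46 'd': node 9→10
i=47 'd': node 10→11
i=48 'b': node 11→12
i=49 'e': node 12→13  emit P3@[44:49]
i=50 'b': node 13→3 ·f
i=51 'a': node 3→4  emit P1@[50:51],P4@[51:51]
i=52 'e': node 4→1 ·f
i=53 'a': node 1→2  emit P0@[52:53],P4@[53:53]

Result: [[6,3],[8,4],[11,2],[12,0],[12,4],[14,4],[17,2],[19,1],[19,4],[25,0],[25,4],[32,0],[32,4],[34,0],[34,4],[35,4],[42,3],[49,3],[51,1],[51,4],[53,0],[53,4]]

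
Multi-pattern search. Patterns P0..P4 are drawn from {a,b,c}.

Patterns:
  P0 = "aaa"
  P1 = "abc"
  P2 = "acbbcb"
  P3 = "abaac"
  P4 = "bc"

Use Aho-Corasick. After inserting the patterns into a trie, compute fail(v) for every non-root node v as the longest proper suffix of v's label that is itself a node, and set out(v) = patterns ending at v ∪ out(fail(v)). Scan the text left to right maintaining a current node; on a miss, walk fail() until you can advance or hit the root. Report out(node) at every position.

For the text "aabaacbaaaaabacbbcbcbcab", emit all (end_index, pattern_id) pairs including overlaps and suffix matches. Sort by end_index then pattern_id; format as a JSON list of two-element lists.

Construct AC machine:
Trie nodes:
  0='ε' goto a→1 b→14
  1='a' goto a→2 b→4 c→6
  2='aa' goto a→3
  3='aaa' goto ·  ←P0
  4='ab' goto a→11 c→5
  5='abc' goto ·  ←P1
  6='ac' goto b→7
  7='acb' goto b→8
  8='acbb' goto c→9
  9='acbbc' goto b→10
  10='acbbcb' goto ·  ←P2
  11='aba' goto a→12
  12='abaa' goto c→13
  13='abaac' goto ·  ←P3
  14='b' goto c→15
  15='bc' goto ·  ←P4

BFS fail/out derivation:
  n1('a'): parent n0 fail=0; on 'a' 0 → fail=0;  out ∅∪∅=∅
  n14('b'): parent n0 fail=0; on 'b' 0 → fail=0;  out ∅∪∅=∅
  n2('aa'): parent n1 fail=0; on 'a' 0 → fail=1;  out ∅∪∅=∅
  n4('ab'): parent n1 fail=0; on 'b' 0 → fail=14;  out ∅∪∅=∅
  n6('ac'): parent n1 fail=0; on 'c' 0 → fail=0;  out ∅∪∅=∅
  n15('bc'): parent n14 fail=0; on 'c' 0 → fail=0;  out {4}∪∅={4}
  n3('aaa'): parent n2 fail=1; on 'a' 1 → fail=2;  out {0}∪∅={0}
  n5('abc'): parent n4 fail=14; on 'c' 14 → fail=15;  out {1}∪{4}={1,4}
  n7('acb'): parent n6 fail=0; on 'b' 0 → fail=14;  out ∅∪∅=∅
  n11('aba'): parent n4 fail=14; on 'a' 14→0 → fail=1;  out ∅∪∅=∅
  n8('acbb'): parent n7 fail=14; on 'b' 14→0 → fail=14;  out ∅∪∅=∅
  n12('abaa'): parent n11 fail=1; on 'a' 1 → fail=2;  out ∅∪∅=∅
  n9('acbbc'): parent n8 fail=14; on 'c' 14 → fail=15;  out ∅∪{4}={4}
  n13('abaac'): parent n12 fail=2; on 'c' 2→1 → fail=6;  out {3}∪∅={3}
  n10('acbbcb'): parent n9 fail=15; on 'b' 15→0 → fail=14;  out {2}∪∅={2}

Text stream:
pos 0 'a': at 1
pos 1 'a': at 2
pos 2 'b': at 4 (via fail)
pos 3 'a': at 11
pos 4 'a': at 12
pos 5 'c': at 13  ** P3@[1:5]
pos 6 'b': at 7 (via fail)
pos 7 'a': at 1 (via fail)
pos 8 'a': at 2
pos 9 'a': at 3  ** P0@[7:9]
pos 10 'a': at 3 (via fail)  ** P0@[8:10]
pos 11 'a': at 3 (via fail)  ** P0@[9:11]
pos 12 'b': at 4 (via fail)
pos 13 'a': at 11
pos 14 'c': at 6 (via fail)
pos 15 'b': at 7
pos 16 'b': at 8
pos 17 'c': at 9  ** P4@[16:17]
pos 18 'b': at 10  ** P2@[13:18]
pos 19 'c': at 15 (via fail)  ** P4@[18:19]
pos 20 'b': at 14 (via fail)
pos 21 'c': at 15  ** P4@[20:21]
pos 22 'a': at 1 (via fail)
pos 23 'b': at 4

Result: [[5,3],[9,0],[10,0],[11,0],[17,4],[18,2],[19,4],[21,4]]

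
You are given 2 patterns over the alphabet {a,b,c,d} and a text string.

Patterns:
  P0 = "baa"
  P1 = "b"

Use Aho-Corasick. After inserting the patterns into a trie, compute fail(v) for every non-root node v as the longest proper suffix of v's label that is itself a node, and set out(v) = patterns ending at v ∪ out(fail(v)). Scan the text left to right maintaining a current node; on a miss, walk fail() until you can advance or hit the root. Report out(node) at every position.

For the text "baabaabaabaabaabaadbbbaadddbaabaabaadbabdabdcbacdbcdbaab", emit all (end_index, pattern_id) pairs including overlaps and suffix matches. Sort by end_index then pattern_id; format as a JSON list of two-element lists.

Build:
Trie (insert patterns):
  n0 'ε': b→1
  n1 'b': a→2  [P1 ends]
  n2 'ba': a→3
  n3 'baa': ·  [P0 ends]

BFS fail/out derivation:
  fail(1) 'b': from fail(0)=0 chase 'b': 0 ⇒ 0;  out={1}∪out(0)={1}
  fail(2) 'ba': from fail(1)=0 chase 'a': 0 ⇒ 0;  out=∅∪out(0)=∅
  fail(3) 'baa': from fail(2)=0 chase 'a': 0 ⇒ 0;  out={0}∪out(0)={0}

Run:
pos 0 'b': at 1  → match P1@[0:0]
pos 1 'a': at 2
pos 2 'a': at 3  → match P0@[0:2]
pos 3 'b': at 1 ·f  → match P1@[3:3]
pos 4 'a': at 2
pos 5 'a': at 3  → match P0@[3:5]
pos 6 'b': at 1 ·f  → match P1@[6:6]
pos 7 'a': at 2
pos 8 'a': at 3  → match P0@[6:8]
pos 9 'b': at 1 ·f  → match P1@[9:9]
pos 10 'a': at 2
pos 11 'a': at 3  → match P0@[9:11]
pos 12 'b': at 1 ·f  → match P1@[12:12]
pos 13 'a': at 2
pos 14 'a': at 3  → match P0@[12:14]
pos 15 'b': at 1 ·f  → match P1@[15:15]
pos 16 'a': at 2
pos 17 'a': at 3  → match P0@[15:17]
pos 18 'd': at 0 ·f
pos 19 'b': at 1  → match P1@[19:19]
pos 20 'b': at 1 ·f  → match P1@[20:20]
pos 21 'b': at 1 ·f  → match P1@[21:21]
pos 22 'a': at 2
pos 23 'a': at 3  → match P0@[21:23]
pos 24 'd': at 0 ·f
pos 25 'd': at 0
pos 26 'd': at 0
pos 27 'b': at 1  → match P1@[27:27]
pos 28 'a': at 2
pos 29 'a': at 3  → match P0@[27:29]
pos 30 'b': at 1 ·f  → match P1@[30:30]
pos 31 'a': at 2
pos 32 'a': at 3  → match P0@[30:32]
pos 33 'b': at 1 ·f  → match P1@[33:33]
pos 34 'a': at 2
pos 35 'a': at 3  → match P0@[33:35]
pos 36 'd': at 0 ·f
pos 37 'b': at 1  → match P1@[37:37]
pos 38 'a': at 2
pos 39 'b': at 1 ·f  → match P1@[39:39]
pos 40 'd': at 0 ·f
pos 41 'a': at 0
pos 42 'b': at 1  → match P1@[42:42]
pos 43 'd': at 0 ·f
pos 44 'c': at 0
pos 45 'b': at 1  → match P1@[45:45]
pos 46 'a': at 2
pos 47 'c': at 0 ·f
pos 48 'd': at 0
pos 49 'b': at 1  → match P1@[49:49]
pos 50 'c': at 0 ·f
pos 51 'd': at 0
pos 52 'b': at 1  → match P1@[52:52]
pos 53 'a': at 2
pos 54 'a': at 3  → match P0@[52:54]
pos 55 'b': at 1 ·f  → match P1@[55:55]

All matches (sorted): [[0,1],[2,0],[3,1],[5,0],[6,1],[8,0],[9,1],[11,0],[12,1],[14,0],[15,1],[17,0],[19,1],[20,1],[21,1],[23,0],[27,1],[29,0],[30,1],[32,0],[33,1],[35,0],[37,1],[39,1],[42,1],[45,1],[49,1],[52,1],[54,0],[55,1]]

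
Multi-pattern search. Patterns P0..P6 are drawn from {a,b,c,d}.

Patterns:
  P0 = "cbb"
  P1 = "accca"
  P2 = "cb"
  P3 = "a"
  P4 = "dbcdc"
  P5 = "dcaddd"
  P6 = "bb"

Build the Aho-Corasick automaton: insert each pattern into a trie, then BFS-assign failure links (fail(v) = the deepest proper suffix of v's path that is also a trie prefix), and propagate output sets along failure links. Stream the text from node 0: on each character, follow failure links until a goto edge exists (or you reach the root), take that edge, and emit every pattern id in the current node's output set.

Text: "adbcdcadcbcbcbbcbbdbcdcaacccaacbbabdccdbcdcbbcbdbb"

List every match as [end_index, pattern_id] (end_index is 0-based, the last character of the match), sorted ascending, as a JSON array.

Build:
Trie (insert patterns):
  n0 'ε': a→4 b→19 c→1 d→9
  n1 'c': b→2
  n2 'cb': b→3  [P2 ends]
  n3 'cbb': ·  [P0 ends]
  n4 'a': c→5  [P3 ends]
  n5 'ac': c→6
  n6 'acc': c→7
  n7 'accc': a→8
  n8 'accca': ·  [P1 ends]
  n9 'd': b→10 c→14
  n10 'db': c→11
  n11 'dbc': d→12
  n12 'dbcd': c→13
  n13 'dbcdc': ·  [P4 ends]
  n14 'dc': a→15
  n15 'dca': d→16
  n16 'dcad': d→17
  n17 'dcadd': d→18
  n18 'dcaddd': ·  [P5 ends]
  n19 'b': b→20
  n20 'bb': ·  [P6 ends]

BFS fail/out derivation:
  fail(1) 'c': from fail(0)=0 chase 'c': 0 ⇒ 0;  out=∅∪out(0)=∅
  fail(4) 'a': from fail(0)=0 chase 'a': 0 ⇒ 0;  out={3}∪out(0)={3}
  fail(9) 'd': from fail(0)=0 chase 'd': 0 ⇒ 0;  out=∅∪out(0)=∅
  fail(19) 'b': from fail(0)=0 chase 'b': 0 ⇒ 0;  out=∅∪out(0)=∅
  fail(2) 'cb': from fail(1)=0 chase 'b': 0 ⇒ 19;  out={2}∪out(19)={2}
  fail(5) 'ac': from fail(4)=0 chase 'c': 0 ⇒ 1;  out=∅∪out(1)=∅
  fail(10) 'db': from fail(9)=0 chase 'b': 0 ⇒ 19;  out=∅∪out(19)=∅
  fail(14) 'dc': from fail(9)=0 chase 'c': 0 ⇒ 1;  out=∅∪out(1)=∅
  fail(20) 'bb': from fail(19)=0 chase 'b': 0 ⇒ 19;  out={6}∪out(19)={6}
  fail(3) 'cbb': from fail(2)=19 chase 'b': 19 ⇒ 20;  out={0}∪out(20)={0,6}
  fail(6) 'acc': from fail(5)=1 chase 'c': 1→0 ⇒ 1;  out=∅∪out(1)=∅
  fail(11) 'dbc': from fail(10)=19 chase 'c': 19→0 ⇒ 1;  out=∅∪out(1)=∅
  fail(15) 'dca': from fail(14)=1 chase 'a': 1→0 ⇒ 4;  out=∅∪out(4)={3}
  fail(7) 'accc': from fail(6)=1 chase 'c': 1→0 ⇒ 1;  out=∅∪out(1)=∅
  fail(12) 'dbcd': from fail(11)=1 chase 'd': 1→0 ⇒ 9;  out=∅∪out(9)=∅
  fail(16) 'dcad': from fail(15)=4 chase 'd': 4→0 ⇒ 9;  out=∅∪out(9)=∅
  fail(8) 'accca': from fail(7)=1 chase 'a': 1→0 ⇒ 4;  out={1}∪out(4)={1,3}
  fail(13) 'dbcdc': from fail(12)=9 chase 'c': 9 ⇒ 14;  out={4}∪out(14)={4}
  fail(17) 'dcadd': from fail(16)=9 chase 'd': 9→0 ⇒ 9;  out=∅∪out(9)=∅
  fail(18) 'dcaddd': from fail(17)=9 chase 'd': 9→0 ⇒ 9;  out={5}∪out(9)={5}

Run:
[0] read 'a'  n0⇒n4  ** P3@[0:0]
[1] read 'd'  n4⇒n9 ·f
[2] read 'b'  n9⇒n10
[3] read 'c'  n10⇒n11
[4] read 'd'  n11⇒n12
[5] read 'c'  n12⇒n13  ** P4@[1:5]
[6] read 'a'  n13⇒n15 ·f  ** P3@[6:6]
[7] read 'd'  n15⇒n16
[8] read 'c'  n16⇒n14 ·f
[9] read 'b'  n14⇒n2 ·f  ** P2@[8:9]
[10] read 'c'  n2⇒n1 ·f
[11] read 'b'  n1⇒n2  ** P2@[10:11]
[12] read 'c'  n2⇒n1 ·f
[13] read 'b'  n1⇒n2  ** P2@[12:13]
[14] read 'b'  n2⇒n3  ** P0@[12:14],P6@[13:14]
[15] read 'c'  n3⇒n1 ·f
[16] read 'b'  n1⇒n2  ** P2@[15:16]
[17] read 'b'  n2⇒n3  ** P0@[15:17],P6@[16:17]
[18] read 'd'  n3⇒n9 ·f
[19] read 'b'  n9⇒n10
[20] read 'c'  n10⇒n11
[21] read 'd'  n11⇒n12
[22] read 'c'  n12⇒n13  ** P4@[18:22]
[23] read 'a'  n13⇒n15 ·f  ** P3@[23:23]
[24] read 'a'  n15⇒n4 ·f  ** P3@[24:24]
[25] read 'c'  n4⇒n5
[26] read 'c'  n5⇒n6
[27] read 'c'  n6⇒n7
[28] read 'a'  n7⇒n8  ** P1@[24:28],P3@[28:28]
[29] read 'a'  n8⇒n4 ·f  ** P3@[29:29]
[30] read 'c'  n4⇒n5
[31] read 'b'  n5⇒n2 ·f  ** P2@[30:31]
[32] read 'b'  n2⇒n3  ** P0@[30:32],P6@[31:32]
[33] read 'a'  n3⇒n4 ·f  ** P3@[33:33]
[34] read 'b'  n4⇒n19 ·f
[35] read 'd'  n19⇒n9 ·f
[36] read 'c'  n9⇒n14
[37] read 'c'  n14⇒n1 ·f
[38] read 'd'  n1⇒n9 ·f
[39] read 'b'  n9⇒n10
[40] read 'c'  n10⇒n11
[41] read 'd'  n11⇒n12
[42] read 'c'  n12⇒n13  ** P4@[38:42]
[43] read 'b'  n13⇒n2 ·f  ** P2@[42:43]
[44] read 'b'  n2⇒n3  ** P0@[42:44],P6@[43:44]
[45] read 'c'  n3⇒n1 ·f
[46] read 'b'  n1⇒n2  ** P2@[45:46]
[47] read 'd'  n2⇒n9 ·f
[48] read 'b'  n9⇒n10
[49] read 'b'  n10⇒n20 ·f  ** P6@[48:49]

Result: [[0,3],[5,4],[6,3],[9,2],[11,2],[13,2],[14,0],[14,6],[16,2],[17,0],[17,6],[22,4],[23,3],[24,3],[28,1],[28,3],[29,3],[31,2],[32,0],[32,6],[33,3],[42,4],[43,2],[44,0],[44,6],[46,2],[49,6]]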